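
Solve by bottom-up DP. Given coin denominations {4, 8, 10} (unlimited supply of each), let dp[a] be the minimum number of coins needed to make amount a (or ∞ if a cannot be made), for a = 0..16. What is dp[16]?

 a  0  1  2  3  4  5  6  7  8  9 10 11 12 13 14 15 16
dp  0  -  -  -  1  -  -  -  1  -  1  -  2  -  2  -  2
(- denotes ∞ / unreachable)

2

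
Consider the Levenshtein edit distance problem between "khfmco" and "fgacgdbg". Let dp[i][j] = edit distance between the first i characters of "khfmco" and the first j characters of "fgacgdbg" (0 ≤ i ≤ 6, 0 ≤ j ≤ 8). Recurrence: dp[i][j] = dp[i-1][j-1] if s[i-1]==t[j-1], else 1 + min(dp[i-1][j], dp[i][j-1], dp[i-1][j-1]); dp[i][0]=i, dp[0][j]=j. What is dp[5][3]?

4

   ''  f  g  a  c  g  d  b  g
''  0  1  2  3  4  5  6  7  8
 k  1  1  2  3  4  5  6  7  8
 h  2  2  2  3  4  5  6  7  8
 f  3  2  3  3  4  5  6  7  8
 m  4  3  3  4  4  5  6  7  8
 c  5  4  4  4  4  5  6  7  8
 o  6  5  5  5  5  5  6  7  8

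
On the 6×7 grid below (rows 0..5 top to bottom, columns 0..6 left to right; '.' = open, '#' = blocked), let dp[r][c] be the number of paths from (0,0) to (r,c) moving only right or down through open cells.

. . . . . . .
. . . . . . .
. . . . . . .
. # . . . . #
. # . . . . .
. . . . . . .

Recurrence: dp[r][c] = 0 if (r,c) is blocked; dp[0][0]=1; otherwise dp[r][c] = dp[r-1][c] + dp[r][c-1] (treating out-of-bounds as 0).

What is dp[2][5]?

r\c   0   1   2   3   4   5   6
  0   1   1   1   1   1   1   1
  1   1   2   3   4   5   6   7
  2   1   3   6  10  15  21  28
  3   1   0   6  16  31  52   0
  4   1   0   6  22  53 105 105
  5   1   1   7  29  82 187 292

21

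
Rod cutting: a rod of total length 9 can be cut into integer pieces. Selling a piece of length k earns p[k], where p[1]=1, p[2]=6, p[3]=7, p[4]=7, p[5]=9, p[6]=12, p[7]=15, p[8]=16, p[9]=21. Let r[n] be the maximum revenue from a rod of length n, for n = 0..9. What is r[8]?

   n    0    1    2    3    4    5    6    7    8    9
r[n]    0    1    6    7   12   13   18   19   24   25

24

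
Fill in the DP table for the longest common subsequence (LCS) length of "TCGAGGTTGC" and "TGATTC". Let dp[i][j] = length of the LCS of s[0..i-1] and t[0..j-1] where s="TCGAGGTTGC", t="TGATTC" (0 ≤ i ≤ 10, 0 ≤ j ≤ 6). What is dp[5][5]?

   ''  T  G  A  T  T  C
''  0  0  0  0  0  0  0
 T  0  1  1  1  1  1  1
 C  0  1  1  1  1  1  2
 G  0  1  2  2  2  2  2
 A  0  1  2  3  3  3  3
 G  0  1  2  3  3  3  3
 G  0  1  2  3  3  3  3
 T  0  1  2  3  4  4  4
 T  0  1  2  3  4  5  5
 G  0  1  2  3  4  5  5
 C  0  1  2  3  4  5  6

3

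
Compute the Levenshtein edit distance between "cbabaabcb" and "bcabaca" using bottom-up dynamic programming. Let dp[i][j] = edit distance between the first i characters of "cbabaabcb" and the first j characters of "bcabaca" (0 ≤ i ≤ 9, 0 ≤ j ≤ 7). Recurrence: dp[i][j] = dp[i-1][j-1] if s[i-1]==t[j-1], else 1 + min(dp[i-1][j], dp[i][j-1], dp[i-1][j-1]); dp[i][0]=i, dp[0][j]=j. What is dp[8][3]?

6

   ''  b  c  a  b  a  c  a
''  0  1  2  3  4  5  6  7
 c  1  1  1  2  3  4  5  6
 b  2  1  2  2  2  3  4  5
 a  3  2  2  2  3  2  3  4
 b  4  3  3  3  2  3  3  4
 a  5  4  4  3  3  2  3  3
 a  6  5  5  4  4  3  3  3
 b  7  6  6  5  4  4  4  4
 c  8  7  6  6  5  5  4  5
 b  9  8  7  7  6  6  5  5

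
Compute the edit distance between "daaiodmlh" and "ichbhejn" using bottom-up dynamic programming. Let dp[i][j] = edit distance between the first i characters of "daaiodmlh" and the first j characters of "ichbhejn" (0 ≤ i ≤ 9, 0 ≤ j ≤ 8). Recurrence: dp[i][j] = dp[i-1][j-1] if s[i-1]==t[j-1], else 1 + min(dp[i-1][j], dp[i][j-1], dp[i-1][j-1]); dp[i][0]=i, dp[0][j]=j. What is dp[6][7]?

   ''  i  c  h  b  h  e  j  n
''  0  1  2  3  4  5  6  7  8
 d  1  1  2  3  4  5  6  7  8
 a  2  2  2  3  4  5  6  7  8
 a  3  3  3  3  4  5  6  7  8
 i  4  3  4  4  4  5  6  7  8
 o  5  4  4  5  5  5  6  7  8
 d  6  5  5  5  6  6  6  7  8
 m  7  6  6  6  6  7  7  7  8
 l  8  7  7  7  7  7  8  8  8
 h  9  8  8  7  8  7  8  9  9

7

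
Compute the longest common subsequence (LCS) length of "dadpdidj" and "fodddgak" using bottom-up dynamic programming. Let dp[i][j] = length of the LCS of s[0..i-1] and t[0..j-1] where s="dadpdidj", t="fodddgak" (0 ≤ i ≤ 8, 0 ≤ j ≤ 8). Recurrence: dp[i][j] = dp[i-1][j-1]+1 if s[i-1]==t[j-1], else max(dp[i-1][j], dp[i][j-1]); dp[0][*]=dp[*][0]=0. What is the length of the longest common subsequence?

3

   ''  f  o  d  d  d  g  a  k
''  0  0  0  0  0  0  0  0  0
 d  0  0  0  1  1  1  1  1  1
 a  0  0  0  1  1  1  1  2  2
 d  0  0  0  1  2  2  2  2  2
 p  0  0  0  1  2  2  2  2  2
 d  0  0  0  1  2  3  3  3  3
 i  0  0  0  1  2  3  3  3  3
 d  0  0  0  1  2  3  3  3  3
 j  0  0  0  1  2  3  3  3  3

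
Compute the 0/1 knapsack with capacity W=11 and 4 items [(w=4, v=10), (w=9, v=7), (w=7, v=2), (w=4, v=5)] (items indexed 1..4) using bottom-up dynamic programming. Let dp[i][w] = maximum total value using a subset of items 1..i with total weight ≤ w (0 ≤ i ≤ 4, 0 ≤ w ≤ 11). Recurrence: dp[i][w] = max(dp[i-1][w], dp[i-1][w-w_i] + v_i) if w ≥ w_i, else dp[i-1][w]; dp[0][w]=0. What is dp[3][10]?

10

i\w   0   1   2   3   4   5   6   7   8   9  10  11
  0   0   0   0   0   0   0   0   0   0   0   0   0
  1   0   0   0   0  10  10  10  10  10  10  10  10
  2   0   0   0   0  10  10  10  10  10  10  10  10
  3   0   0   0   0  10  10  10  10  10  10  10  12
  4   0   0   0   0  10  10  10  10  15  15  15  15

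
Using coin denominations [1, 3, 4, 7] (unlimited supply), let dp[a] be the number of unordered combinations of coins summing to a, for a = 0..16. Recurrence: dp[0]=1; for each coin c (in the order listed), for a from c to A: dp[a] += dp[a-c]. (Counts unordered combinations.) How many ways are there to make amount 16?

25

after  coin     0     1     2     3     4     5     6     7     8     9    10    11    12    13    14    15    16
          1     1     1     1     1     1     1     1     1     1     1     1     1     1     1     1     1     1
          3     1     1     1     2     2     2     3     3     3     4     4     4     5     5     5     6     6
          4     1     1     1     2     3     3     4     5     6     7     8     9    11    12    13    15    17
          7     1     1     1     2     3     3     4     6     7     8    10    12    14    16    19    22    25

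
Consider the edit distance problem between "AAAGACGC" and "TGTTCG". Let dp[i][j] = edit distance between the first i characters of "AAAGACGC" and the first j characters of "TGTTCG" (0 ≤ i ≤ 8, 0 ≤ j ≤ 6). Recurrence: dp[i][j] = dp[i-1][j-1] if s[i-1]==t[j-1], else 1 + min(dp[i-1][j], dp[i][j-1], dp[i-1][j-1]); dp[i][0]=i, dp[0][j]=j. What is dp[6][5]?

5

   ''  T  G  T  T  C  G
''  0  1  2  3  4  5  6
 A  1  1  2  3  4  5  6
 A  2  2  2  3  4  5  6
 A  3  3  3  3  4  5  6
 G  4  4  3  4  4  5  5
 A  5  5  4  4  5  5  6
 C  6  6  5  5  5  5  6
 G  7  7  6  6  6  6  5
 C  8  8  7  7  7  6  6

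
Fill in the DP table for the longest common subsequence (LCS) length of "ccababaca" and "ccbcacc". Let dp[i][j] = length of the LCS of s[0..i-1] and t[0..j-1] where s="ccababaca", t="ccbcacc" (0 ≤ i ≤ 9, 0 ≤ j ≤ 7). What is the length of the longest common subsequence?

   ''  c  c  b  c  a  c  c
''  0  0  0  0  0  0  0  0
 c  0  1  1  1  1  1  1  1
 c  0  1  2  2  2  2  2  2
 a  0  1  2  2  2  3  3  3
 b  0  1  2  3  3  3  3  3
 a  0  1  2  3  3  4  4  4
 b  0  1  2  3  3  4  4  4
 a  0  1  2  3  3  4  4  4
 c  0  1  2  3  4  4  5  5
 a  0  1  2  3  4  5  5  5

5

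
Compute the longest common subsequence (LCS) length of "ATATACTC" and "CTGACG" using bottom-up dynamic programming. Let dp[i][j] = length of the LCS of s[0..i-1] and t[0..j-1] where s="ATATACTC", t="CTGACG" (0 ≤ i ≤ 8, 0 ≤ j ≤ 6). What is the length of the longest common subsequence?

   ''  C  T  G  A  C  G
''  0  0  0  0  0  0  0
 A  0  0  0  0  1  1  1
 T  0  0  1  1  1  1  1
 A  0  0  1  1  2  2  2
 T  0  0  1  1  2  2  2
 A  0  0  1  1  2  2  2
 C  0  1  1  1  2  3  3
 T  0  1  2  2  2  3  3
 C  0  1  2  2  2  3  3

3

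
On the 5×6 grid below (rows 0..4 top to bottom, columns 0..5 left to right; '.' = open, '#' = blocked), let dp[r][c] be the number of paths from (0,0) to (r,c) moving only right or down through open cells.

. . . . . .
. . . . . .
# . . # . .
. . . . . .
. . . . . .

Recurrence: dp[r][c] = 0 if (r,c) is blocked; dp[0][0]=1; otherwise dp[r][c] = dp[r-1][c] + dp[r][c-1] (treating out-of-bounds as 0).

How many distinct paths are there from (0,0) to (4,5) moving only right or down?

51

r\c   0   1   2   3   4   5
  0   1   1   1   1   1   1
  1   1   2   3   4   5   6
  2   0   2   5   0   5  11
  3   0   2   7   7  12  23
  4   0   2   9  16  28  51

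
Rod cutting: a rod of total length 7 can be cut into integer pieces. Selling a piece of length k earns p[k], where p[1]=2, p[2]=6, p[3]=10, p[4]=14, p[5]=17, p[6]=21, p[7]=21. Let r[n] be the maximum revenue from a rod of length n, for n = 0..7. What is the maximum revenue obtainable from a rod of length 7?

   n    0    1    2    3    4    5    6    7
r[n]    0    2    6   10   14   17   21   24

24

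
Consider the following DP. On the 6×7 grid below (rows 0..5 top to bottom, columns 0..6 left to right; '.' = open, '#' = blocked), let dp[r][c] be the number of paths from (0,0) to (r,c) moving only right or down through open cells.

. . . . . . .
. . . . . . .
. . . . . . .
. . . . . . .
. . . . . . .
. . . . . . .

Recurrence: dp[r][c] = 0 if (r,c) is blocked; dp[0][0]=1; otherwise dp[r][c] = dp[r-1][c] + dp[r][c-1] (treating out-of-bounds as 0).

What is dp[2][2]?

r\c   0   1   2   3   4   5   6
  0   1   1   1   1   1   1   1
  1   1   2   3   4   5   6   7
  2   1   3   6  10  15  21  28
  3   1   4  10  20  35  56  84
  4   1   5  15  35  70 126 210
  5   1   6  21  56 126 252 462

6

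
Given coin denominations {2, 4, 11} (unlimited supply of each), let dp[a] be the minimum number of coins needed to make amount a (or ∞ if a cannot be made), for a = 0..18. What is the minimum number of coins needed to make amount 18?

5

 a  0  1  2  3  4  5  6  7  8  9 10 11 12 13 14 15 16 17 18
dp  0  -  1  -  1  -  2  -  2  -  3  1  3  2  4  2  4  3  5
(- denotes ∞ / unreachable)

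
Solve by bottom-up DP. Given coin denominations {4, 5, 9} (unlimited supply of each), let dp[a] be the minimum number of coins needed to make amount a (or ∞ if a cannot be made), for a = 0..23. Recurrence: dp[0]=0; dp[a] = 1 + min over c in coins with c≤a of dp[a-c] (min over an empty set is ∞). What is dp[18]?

2

 a  0  1  2  3  4  5  6  7  8  9 10 11 12 13 14 15 16 17 18 19 20 21 22 23
dp  0  -  -  -  1  1  -  -  2  1  2  -  3  2  2  3  4  3  2  3  4  4  3  3
(- denotes ∞ / unreachable)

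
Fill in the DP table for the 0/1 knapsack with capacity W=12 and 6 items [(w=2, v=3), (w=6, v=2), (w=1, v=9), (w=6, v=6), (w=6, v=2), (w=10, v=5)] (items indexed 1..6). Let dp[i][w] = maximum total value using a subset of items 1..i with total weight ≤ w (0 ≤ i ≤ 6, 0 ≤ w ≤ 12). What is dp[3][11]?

i\w   0   1   2   3   4   5   6   7   8   9  10  11  12
  0   0   0   0   0   0   0   0   0   0   0   0   0   0
  1   0   0   3   3   3   3   3   3   3   3   3   3   3
  2   0   0   3   3   3   3   3   3   5   5   5   5   5
  3   0   9   9  12  12  12  12  12  12  14  14  14  14
  4   0   9   9  12  12  12  12  15  15  18  18  18  18
  5   0   9   9  12  12  12  12  15  15  18  18  18  18
  6   0   9   9  12  12  12  12  15  15  18  18  18  18

14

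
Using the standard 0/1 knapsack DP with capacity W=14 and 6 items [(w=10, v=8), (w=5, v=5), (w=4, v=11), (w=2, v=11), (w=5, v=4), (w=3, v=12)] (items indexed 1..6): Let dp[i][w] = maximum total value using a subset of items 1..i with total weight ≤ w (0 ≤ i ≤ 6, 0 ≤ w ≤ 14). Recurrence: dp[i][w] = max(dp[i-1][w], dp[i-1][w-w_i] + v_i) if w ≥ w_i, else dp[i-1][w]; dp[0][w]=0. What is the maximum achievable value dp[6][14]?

i\w   0   1   2   3   4   5   6   7   8   9  10  11  12  13  14
  0   0   0   0   0   0   0   0   0   0   0   0   0   0   0   0
  1   0   0   0   0   0   0   0   0   0   0   8   8   8   8   8
  2   0   0   0   0   0   5   5   5   5   5   8   8   8   8   8
  3   0   0   0   0  11  11  11  11  11  16  16  16  16  16  19
  4   0   0  11  11  11  11  22  22  22  22  22  27  27  27  27
  5   0   0  11  11  11  11  22  22  22  22  22  27  27  27  27
  6   0   0  11  12  12  23  23  23  23  34  34  34  34  34  39

39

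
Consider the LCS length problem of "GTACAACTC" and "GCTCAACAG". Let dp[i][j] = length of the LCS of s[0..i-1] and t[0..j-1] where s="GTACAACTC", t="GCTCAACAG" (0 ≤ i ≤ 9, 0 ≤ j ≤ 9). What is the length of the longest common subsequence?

6

   ''  G  C  T  C  A  A  C  A  G
''  0  0  0  0  0  0  0  0  0  0
 G  0  1  1  1  1  1  1  1  1  1
 T  0  1  1  2  2  2  2  2  2  2
 A  0  1  1  2  2  3  3  3  3  3
 C  0  1  2  2  3  3  3  4  4  4
 A  0  1  2  2  3  4  4  4  5  5
 A  0  1  2  2  3  4  5  5  5  5
 C  0  1  2  2  3  4  5  6  6  6
 T  0  1  2  3  3  4  5  6  6  6
 C  0  1  2  3  4  4  5  6  6  6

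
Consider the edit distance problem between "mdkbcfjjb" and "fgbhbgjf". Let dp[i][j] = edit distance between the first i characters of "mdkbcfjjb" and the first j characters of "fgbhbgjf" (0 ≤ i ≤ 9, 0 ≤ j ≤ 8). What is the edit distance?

7

   ''  f  g  b  h  b  g  j  f
''  0  1  2  3  4  5  6  7  8
 m  1  1  2  3  4  5  6  7  8
 d  2  2  2  3  4  5  6  7  8
 k  3  3  3  3  4  5  6  7  8
 b  4  4  4  3  4  4  5  6  7
 c  5  5  5  4  4  5  5  6  7
 f  6  5  6  5  5  5  6  6  6
 j  7  6  6  6  6  6  6  6  7
 j  8  7  7  7  7  7  7  6  7
 b  9  8  8  7  8  7  8  7  7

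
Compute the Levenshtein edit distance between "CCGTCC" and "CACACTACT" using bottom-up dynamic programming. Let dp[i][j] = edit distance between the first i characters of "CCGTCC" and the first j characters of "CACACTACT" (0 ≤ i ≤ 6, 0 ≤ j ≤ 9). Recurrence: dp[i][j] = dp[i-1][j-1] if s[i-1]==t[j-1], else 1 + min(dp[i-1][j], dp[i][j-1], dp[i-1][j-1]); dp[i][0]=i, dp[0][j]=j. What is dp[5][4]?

   ''  C  A  C  A  C  T  A  C  T
''  0  1  2  3  4  5  6  7  8  9
 C  1  0  1  2  3  4  5  6  7  8
 C  2  1  1  1  2  3  4  5  6  7
 G  3  2  2  2  2  3  4  5  6  7
 T  4  3  3  3  3  3  3  4  5  6
 C  5  4  4  3  4  3  4  4  4  5
 C  6  5  5  4  4  4  4  5  4  5

4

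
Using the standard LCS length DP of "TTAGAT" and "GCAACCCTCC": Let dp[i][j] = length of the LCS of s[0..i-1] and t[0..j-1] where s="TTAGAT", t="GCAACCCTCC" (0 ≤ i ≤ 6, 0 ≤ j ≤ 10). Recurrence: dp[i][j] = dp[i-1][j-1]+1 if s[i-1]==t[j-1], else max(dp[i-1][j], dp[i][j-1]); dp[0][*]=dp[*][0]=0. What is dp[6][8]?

3

   ''  G  C  A  A  C  C  C  T  C  C
''  0  0  0  0  0  0  0  0  0  0  0
 T  0  0  0  0  0  0  0  0  1  1  1
 T  0  0  0  0  0  0  0  0  1  1  1
 A  0  0  0  1  1  1  1  1  1  1  1
 G  0  1  1  1  1  1  1  1  1  1  1
 A  0  1  1  2  2  2  2  2  2  2  2
 T  0  1  1  2  2  2  2  2  3  3  3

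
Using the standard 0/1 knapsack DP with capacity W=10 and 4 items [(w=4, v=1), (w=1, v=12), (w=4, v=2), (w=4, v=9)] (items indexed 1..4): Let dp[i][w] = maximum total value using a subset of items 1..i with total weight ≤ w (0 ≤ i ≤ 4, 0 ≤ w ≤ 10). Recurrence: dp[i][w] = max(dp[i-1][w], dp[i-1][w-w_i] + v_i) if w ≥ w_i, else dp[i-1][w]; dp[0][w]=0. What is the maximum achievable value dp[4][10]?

23

i\w   0   1   2   3   4   5   6   7   8   9  10
  0   0   0   0   0   0   0   0   0   0   0   0
  1   0   0   0   0   1   1   1   1   1   1   1
  2   0  12  12  12  12  13  13  13  13  13  13
  3   0  12  12  12  12  14  14  14  14  15  15
  4   0  12  12  12  12  21  21  21  21  23  23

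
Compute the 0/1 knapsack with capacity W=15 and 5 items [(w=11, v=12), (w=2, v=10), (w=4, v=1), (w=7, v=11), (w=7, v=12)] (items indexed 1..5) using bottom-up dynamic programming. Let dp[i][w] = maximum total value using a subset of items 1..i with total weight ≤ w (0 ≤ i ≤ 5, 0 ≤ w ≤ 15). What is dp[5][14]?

i\w   0   1   2   3   4   5   6   7   8   9  10  11  12  13  14  15
  0   0   0   0   0   0   0   0   0   0   0   0   0   0   0   0   0
  1   0   0   0   0   0   0   0   0   0   0   0  12  12  12  12  12
  2   0   0  10  10  10  10  10  10  10  10  10  12  12  22  22  22
  3   0   0  10  10  10  10  11  11  11  11  11  12  12  22  22  22
  4   0   0  10  10  10  10  11  11  11  21  21  21  21  22  22  22
  5   0   0  10  10  10  10  11  12  12  22  22  22  22  23  23  23

23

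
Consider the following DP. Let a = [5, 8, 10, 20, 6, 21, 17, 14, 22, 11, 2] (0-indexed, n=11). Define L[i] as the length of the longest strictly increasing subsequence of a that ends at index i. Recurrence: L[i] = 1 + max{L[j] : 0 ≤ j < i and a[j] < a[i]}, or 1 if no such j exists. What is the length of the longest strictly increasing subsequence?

6

   i    0    1    2    3    4    5    6    7    8    9   10
a[i]    5    8   10   20    6   21   17   14   22   11    2
L[i]    1    2    3    4    2    5    4    4    6    4    1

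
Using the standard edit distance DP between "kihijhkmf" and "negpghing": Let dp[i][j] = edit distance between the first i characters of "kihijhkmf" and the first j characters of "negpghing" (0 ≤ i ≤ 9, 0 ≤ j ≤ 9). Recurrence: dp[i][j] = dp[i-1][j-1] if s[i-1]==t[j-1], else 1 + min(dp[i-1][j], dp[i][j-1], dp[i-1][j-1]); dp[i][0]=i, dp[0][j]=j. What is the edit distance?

   ''  n  e  g  p  g  h  i  n  g
''  0  1  2  3  4  5  6  7  8  9
 k  1  1  2  3  4  5  6  7  8  9
 i  2  2  2  3  4  5  6  6  7  8
 h  3  3  3  3  4  5  5  6  7  8
 i  4  4  4  4  4  5  6  5  6  7
 j  5  5  5  5  5  5  6  6  6  7
 h  6  6  6  6  6  6  5  6  7  7
 k  7  7  7  7  7  7  6  6  7  8
 m  8  8  8  8  8  8  7  7  7  8
 f  9  9  9  9  9  9  8  8  8  8

8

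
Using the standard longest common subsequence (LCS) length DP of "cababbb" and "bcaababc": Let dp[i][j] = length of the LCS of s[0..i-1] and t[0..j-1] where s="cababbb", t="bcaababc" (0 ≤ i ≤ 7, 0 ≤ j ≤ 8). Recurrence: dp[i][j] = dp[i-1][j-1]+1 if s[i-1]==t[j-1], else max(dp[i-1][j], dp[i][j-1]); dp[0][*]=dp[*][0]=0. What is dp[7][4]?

3

   ''  b  c  a  a  b  a  b  c
''  0  0  0  0  0  0  0  0  0
 c  0  0  1  1  1  1  1  1  1
 a  0  0  1  2  2  2  2  2  2
 b  0  1  1  2  2  3  3  3  3
 a  0  1  1  2  3  3  4  4  4
 b  0  1  1  2  3  4  4  5  5
 b  0  1  1  2  3  4  4  5  5
 b  0  1  1  2  3  4  4  5  5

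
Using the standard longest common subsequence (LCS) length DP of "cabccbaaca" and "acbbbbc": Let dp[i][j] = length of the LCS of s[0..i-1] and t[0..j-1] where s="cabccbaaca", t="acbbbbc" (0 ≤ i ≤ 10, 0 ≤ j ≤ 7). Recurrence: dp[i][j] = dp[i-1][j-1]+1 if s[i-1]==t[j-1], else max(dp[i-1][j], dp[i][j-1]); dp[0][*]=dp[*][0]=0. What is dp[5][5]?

2

   ''  a  c  b  b  b  b  c
''  0  0  0  0  0  0  0  0
 c  0  0  1  1  1  1  1  1
 a  0  1  1  1  1  1  1  1
 b  0  1  1  2  2  2  2  2
 c  0  1  2  2  2  2  2  3
 c  0  1  2  2  2  2  2  3
 b  0  1  2  3  3  3  3  3
 a  0  1  2  3  3  3  3  3
 a  0  1  2  3  3  3  3  3
 c  0  1  2  3  3  3  3  4
 a  0  1  2  3  3  3  3  4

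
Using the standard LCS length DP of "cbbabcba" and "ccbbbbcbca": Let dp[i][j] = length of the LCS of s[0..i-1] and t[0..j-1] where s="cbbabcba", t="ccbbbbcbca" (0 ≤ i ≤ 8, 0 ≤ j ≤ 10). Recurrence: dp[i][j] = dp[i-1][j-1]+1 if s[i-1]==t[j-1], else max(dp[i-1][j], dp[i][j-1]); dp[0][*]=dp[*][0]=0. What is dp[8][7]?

   ''  c  c  b  b  b  b  c  b  c  a
''  0  0  0  0  0  0  0  0  0  0  0
 c  0  1  1  1  1  1  1  1  1  1  1
 b  0  1  1  2  2  2  2  2  2  2  2
 b  0  1  1  2  3  3  3  3  3  3  3
 a  0  1  1  2  3  3  3  3  3  3  4
 b  0  1  1  2  3  4  4  4  4  4  4
 c  0  1  2  2  3  4  4  5  5  5  5
 b  0  1  2  3  3  4  5  5  6  6  6
 a  0  1  2  3  3  4  5  5  6  6  7

5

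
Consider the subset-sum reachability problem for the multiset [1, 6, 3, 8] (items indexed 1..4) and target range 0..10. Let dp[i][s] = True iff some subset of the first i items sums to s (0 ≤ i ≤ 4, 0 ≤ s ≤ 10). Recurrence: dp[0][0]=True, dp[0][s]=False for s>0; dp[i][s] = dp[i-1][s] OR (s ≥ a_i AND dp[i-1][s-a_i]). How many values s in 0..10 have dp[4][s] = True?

i\s   0   1   2   3   4   5   6   7   8   9  10
  0   T   F   F   F   F   F   F   F   F   F   F
  1   T   T   F   F   F   F   F   F   F   F   F
  2   T   T   F   F   F   F   T   T   F   F   F
  3   T   T   F   T   T   F   T   T   F   T   T
  4   T   T   F   T   T   F   T   T   T   T   T

9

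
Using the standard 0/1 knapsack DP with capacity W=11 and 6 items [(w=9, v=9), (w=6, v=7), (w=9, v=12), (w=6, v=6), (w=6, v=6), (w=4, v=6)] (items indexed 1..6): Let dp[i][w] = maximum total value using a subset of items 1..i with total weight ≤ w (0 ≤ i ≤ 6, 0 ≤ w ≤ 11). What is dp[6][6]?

7

i\w   0   1   2   3   4   5   6   7   8   9  10  11
  0   0   0   0   0   0   0   0   0   0   0   0   0
  1   0   0   0   0   0   0   0   0   0   9   9   9
  2   0   0   0   0   0   0   7   7   7   9   9   9
  3   0   0   0   0   0   0   7   7   7  12  12  12
  4   0   0   0   0   0   0   7   7   7  12  12  12
  5   0   0   0   0   0   0   7   7   7  12  12  12
  6   0   0   0   0   6   6   7   7   7  12  13  13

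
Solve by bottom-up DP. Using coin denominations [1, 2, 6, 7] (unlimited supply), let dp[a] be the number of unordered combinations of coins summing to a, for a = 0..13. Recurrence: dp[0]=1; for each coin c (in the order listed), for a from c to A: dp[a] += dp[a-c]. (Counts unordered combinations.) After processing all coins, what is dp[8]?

8

after  coin     0     1     2     3     4     5     6     7     8     9    10    11    12    13
          1     1     1     1     1     1     1     1     1     1     1     1     1     1     1
          2     1     1     2     2     3     3     4     4     5     5     6     6     7     7
          6     1     1     2     2     3     3     5     5     7     7     9     9    12    12
          7     1     1     2     2     3     3     5     6     8     9    11    12    15    17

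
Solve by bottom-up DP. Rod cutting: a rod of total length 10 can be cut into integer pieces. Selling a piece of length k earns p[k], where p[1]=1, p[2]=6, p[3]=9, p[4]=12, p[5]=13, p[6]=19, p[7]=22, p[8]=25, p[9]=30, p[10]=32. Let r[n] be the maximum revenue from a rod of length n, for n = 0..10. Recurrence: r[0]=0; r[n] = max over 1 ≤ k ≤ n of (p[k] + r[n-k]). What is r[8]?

25

   n    0    1    2    3    4    5    6    7    8    9   10
r[n]    0    1    6    9   12   15   19   22   25   30   32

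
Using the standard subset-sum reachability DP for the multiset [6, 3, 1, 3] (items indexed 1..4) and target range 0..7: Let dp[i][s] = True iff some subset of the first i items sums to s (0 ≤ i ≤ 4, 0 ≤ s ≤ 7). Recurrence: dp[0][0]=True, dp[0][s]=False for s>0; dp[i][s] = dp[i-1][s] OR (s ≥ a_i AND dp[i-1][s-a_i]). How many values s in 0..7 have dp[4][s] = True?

i\s   0   1   2   3   4   5   6   7
  0   T   F   F   F   F   F   F   F
  1   T   F   F   F   F   F   T   F
  2   T   F   F   T   F   F   T   F
  3   T   T   F   T   T   F   T   T
  4   T   T   F   T   T   F   T   T

6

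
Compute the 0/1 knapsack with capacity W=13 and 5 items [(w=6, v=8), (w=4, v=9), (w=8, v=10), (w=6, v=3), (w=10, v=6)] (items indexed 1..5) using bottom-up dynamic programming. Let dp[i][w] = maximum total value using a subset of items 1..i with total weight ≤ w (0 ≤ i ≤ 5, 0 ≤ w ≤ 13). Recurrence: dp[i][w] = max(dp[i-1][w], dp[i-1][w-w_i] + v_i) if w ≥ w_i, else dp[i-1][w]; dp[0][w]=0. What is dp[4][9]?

10

i\w   0   1   2   3   4   5   6   7   8   9  10  11  12  13
  0   0   0   0   0   0   0   0   0   0   0   0   0   0   0
  1   0   0   0   0   0   0   8   8   8   8   8   8   8   8
  2   0   0   0   0   9   9   9   9   9   9  17  17  17  17
  3   0   0   0   0   9   9   9   9  10  10  17  17  19  19
  4   0   0   0   0   9   9   9   9  10  10  17  17  19  19
  5   0   0   0   0   9   9   9   9  10  10  17  17  19  19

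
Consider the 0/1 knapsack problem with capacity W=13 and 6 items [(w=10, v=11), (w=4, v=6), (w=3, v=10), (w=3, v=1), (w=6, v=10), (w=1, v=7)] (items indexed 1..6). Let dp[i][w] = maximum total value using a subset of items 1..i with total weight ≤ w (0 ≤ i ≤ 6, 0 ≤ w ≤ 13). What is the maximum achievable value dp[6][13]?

i\w   0   1   2   3   4   5   6   7   8   9  10  11  12  13
  0   0   0   0   0   0   0   0   0   0   0   0   0   0   0
  1   0   0   0   0   0   0   0   0   0   0  11  11  11  11
  2   0   0   0   0   6   6   6   6   6   6  11  11  11  11
  3   0   0   0  10  10  10  10  16  16  16  16  16  16  21
  4   0   0   0  10  10  10  11  16  16  16  17  17  17  21
  5   0   0   0  10  10  10  11  16  16  20  20  20  21  26
  6   0   7   7  10  17  17  17  18  23  23  27  27  27  28

28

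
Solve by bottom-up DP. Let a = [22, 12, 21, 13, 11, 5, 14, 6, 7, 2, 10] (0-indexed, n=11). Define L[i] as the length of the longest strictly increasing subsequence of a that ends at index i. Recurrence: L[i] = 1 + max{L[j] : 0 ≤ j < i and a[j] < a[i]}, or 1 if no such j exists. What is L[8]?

3

   i    0    1    2    3    4    5    6    7    8    9   10
a[i]   22   12   21   13   11    5   14    6    7    2   10
L[i]    1    1    2    2    1    1    3    2    3    1    4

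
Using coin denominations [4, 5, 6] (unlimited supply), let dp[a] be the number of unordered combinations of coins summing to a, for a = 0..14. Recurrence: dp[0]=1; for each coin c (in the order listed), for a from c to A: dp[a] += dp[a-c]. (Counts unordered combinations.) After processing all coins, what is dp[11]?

1

after  coin     0     1     2     3     4     5     6     7     8     9    10    11    12    13    14
          4     1     0     0     0     1     0     0     0     1     0     0     0     1     0     0
          5     1     0     0     0     1     1     0     0     1     1     1     0     1     1     1
          6     1     0     0     0     1     1     1     0     1     1     2     1     2     1     2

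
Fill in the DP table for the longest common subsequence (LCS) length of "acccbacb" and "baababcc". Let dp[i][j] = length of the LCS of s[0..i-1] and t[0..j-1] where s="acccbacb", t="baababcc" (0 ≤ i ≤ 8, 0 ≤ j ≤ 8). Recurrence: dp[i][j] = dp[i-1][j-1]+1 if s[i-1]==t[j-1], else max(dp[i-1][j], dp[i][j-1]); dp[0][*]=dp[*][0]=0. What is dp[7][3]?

   ''  b  a  a  b  a  b  c  c
''  0  0  0  0  0  0  0  0  0
 a  0  0  1  1  1  1  1  1  1
 c  0  0  1  1  1  1  1  2  2
 c  0  0  1  1  1  1  1  2  3
 c  0  0  1  1  1  1  1  2  3
 b  0  1  1  1  2  2  2  2  3
 a  0  1  2  2  2  3  3  3  3
 c  0  1  2  2  2  3  3  4  4
 b  0  1  2  2  3  3  4  4  4

2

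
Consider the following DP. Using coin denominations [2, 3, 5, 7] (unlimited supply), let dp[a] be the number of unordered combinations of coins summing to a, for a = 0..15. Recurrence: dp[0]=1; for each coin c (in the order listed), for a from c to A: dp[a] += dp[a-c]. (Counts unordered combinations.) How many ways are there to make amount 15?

after  coin     0     1     2     3     4     5     6     7     8     9    10    11    12    13    14    15
          2     1     0     1     0     1     0     1     0     1     0     1     0     1     0     1     0
          3     1     0     1     1     1     1     2     1     2     2     2     2     3     2     3     3
          5     1     0     1     1     1     2     2     2     3     3     4     4     5     5     6     7
          7     1     0     1     1     1     2     2     3     3     4     5     5     7     7     9    10

10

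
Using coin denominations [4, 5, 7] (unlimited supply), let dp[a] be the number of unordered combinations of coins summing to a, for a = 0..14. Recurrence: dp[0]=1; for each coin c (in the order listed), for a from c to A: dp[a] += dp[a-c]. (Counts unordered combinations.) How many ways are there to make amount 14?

2

after  coin     0     1     2     3     4     5     6     7     8     9    10    11    12    13    14
          4     1     0     0     0     1     0     0     0     1     0     0     0     1     0     0
          5     1     0     0     0     1     1     0     0     1     1     1     0     1     1     1
          7     1     0     0     0     1     1     0     1     1     1     1     1     2     1     2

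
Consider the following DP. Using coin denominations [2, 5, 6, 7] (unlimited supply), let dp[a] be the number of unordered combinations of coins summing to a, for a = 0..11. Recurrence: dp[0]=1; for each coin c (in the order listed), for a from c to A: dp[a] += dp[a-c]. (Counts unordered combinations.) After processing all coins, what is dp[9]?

2

after  coin     0     1     2     3     4     5     6     7     8     9    10    11
          2     1     0     1     0     1     0     1     0     1     0     1     0
          5     1     0     1     0     1     1     1     1     1     1     2     1
          6     1     0     1     0     1     1     2     1     2     1     3     2
          7     1     0     1     0     1     1     2     2     2     2     3     3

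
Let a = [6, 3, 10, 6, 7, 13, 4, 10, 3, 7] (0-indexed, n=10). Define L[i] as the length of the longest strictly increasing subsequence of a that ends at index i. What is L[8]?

   i    0    1    2    3    4    5    6    7    8    9
a[i]    6    3   10    6    7   13    4   10    3    7
L[i]    1    1    2    2    3    4    2    4    1    3

1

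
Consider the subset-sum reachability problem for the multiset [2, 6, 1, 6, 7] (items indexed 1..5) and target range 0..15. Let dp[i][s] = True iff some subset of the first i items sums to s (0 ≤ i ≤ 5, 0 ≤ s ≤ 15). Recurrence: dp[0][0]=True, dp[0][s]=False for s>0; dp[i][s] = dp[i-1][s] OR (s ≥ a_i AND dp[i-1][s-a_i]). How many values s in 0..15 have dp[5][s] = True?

i\s   0   1   2   3   4   5   6   7   8   9  10  11  12  13  14  15
  0   T   F   F   F   F   F   F   F   F   F   F   F   F   F   F   F
  1   T   F   T   F   F   F   F   F   F   F   F   F   F   F   F   F
  2   T   F   T   F   F   F   T   F   T   F   F   F   F   F   F   F
  3   T   T   T   T   F   F   T   T   T   T   F   F   F   F   F   F
  4   T   T   T   T   F   F   T   T   T   T   F   F   T   T   T   T
  5   T   T   T   T   F   F   T   T   T   T   T   F   T   T   T   T

13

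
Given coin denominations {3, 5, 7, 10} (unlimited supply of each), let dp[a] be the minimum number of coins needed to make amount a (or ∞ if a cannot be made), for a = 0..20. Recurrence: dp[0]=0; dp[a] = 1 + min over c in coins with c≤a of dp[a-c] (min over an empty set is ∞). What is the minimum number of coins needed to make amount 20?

2

 a  0  1  2  3  4  5  6  7  8  9 10 11 12 13 14 15 16 17 18 19 20
dp  0  -  -  1  -  1  2  1  2  3  1  3  2  2  2  2  3  2  3  3  2
(- denotes ∞ / unreachable)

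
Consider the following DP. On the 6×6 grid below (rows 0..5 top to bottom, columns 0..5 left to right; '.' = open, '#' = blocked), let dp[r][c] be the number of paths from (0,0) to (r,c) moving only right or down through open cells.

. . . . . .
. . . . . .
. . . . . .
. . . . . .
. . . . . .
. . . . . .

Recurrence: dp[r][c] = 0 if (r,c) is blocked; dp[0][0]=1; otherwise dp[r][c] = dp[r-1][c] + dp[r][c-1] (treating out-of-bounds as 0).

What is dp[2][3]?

10

r\c   0   1   2   3   4   5
  0   1   1   1   1   1   1
  1   1   2   3   4   5   6
  2   1   3   6  10  15  21
  3   1   4  10  20  35  56
  4   1   5  15  35  70 126
  5   1   6  21  56 126 252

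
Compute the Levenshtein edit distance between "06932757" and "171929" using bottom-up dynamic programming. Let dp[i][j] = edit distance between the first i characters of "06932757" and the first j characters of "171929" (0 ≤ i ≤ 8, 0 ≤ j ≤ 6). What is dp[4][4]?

4

   ''  1  7  1  9  2  9
''  0  1  2  3  4  5  6
 0  1  1  2  3  4  5  6
 6  2  2  2  3  4  5  6
 9  3  3  3  3  3  4  5
 3  4  4  4  4  4  4  5
 2  5  5  5  5  5  4  5
 7  6  6  5  6  6  5  5
 5  7  7  6  6  7  6  6
 7  8  8  7  7  7  7  7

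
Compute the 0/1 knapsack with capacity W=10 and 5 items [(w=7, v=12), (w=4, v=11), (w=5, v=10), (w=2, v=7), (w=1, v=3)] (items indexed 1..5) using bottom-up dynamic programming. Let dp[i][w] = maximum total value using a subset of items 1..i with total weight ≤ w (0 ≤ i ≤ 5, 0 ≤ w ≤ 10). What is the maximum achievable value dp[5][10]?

i\w   0   1   2   3   4   5   6   7   8   9  10
  0   0   0   0   0   0   0   0   0   0   0   0
  1   0   0   0   0   0   0   0  12  12  12  12
  2   0   0   0   0  11  11  11  12  12  12  12
  3   0   0   0   0  11  11  11  12  12  21  21
  4   0   0   7   7  11  11  18  18  18  21  21
  5   0   3   7  10  11  14  18  21  21  21  24

24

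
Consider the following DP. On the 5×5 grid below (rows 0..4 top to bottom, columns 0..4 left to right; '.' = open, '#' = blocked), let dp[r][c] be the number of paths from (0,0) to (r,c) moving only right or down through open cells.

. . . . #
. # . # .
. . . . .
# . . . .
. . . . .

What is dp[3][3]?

r\c   0   1   2   3   4
  0   1   1   1   1   0
  1   1   0   1   0   0
  2   1   1   2   2   2
  3   0   1   3   5   7
  4   0   1   4   9  16

5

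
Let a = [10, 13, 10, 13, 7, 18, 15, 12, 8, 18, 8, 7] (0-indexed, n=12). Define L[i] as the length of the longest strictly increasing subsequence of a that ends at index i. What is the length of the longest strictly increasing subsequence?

   i    0    1    2    3    4    5    6    7    8    9   10   11
a[i]   10   13   10   13    7   18   15   12    8   18    8    7
L[i]    1    2    1    2    1    3    3    2    2    4    2    1

4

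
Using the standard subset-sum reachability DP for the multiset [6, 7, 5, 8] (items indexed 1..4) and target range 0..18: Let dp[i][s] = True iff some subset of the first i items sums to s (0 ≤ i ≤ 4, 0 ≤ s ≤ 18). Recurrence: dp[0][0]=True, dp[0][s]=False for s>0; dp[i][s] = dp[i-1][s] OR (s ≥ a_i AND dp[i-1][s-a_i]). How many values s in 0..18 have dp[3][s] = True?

i\s   0   1   2   3   4   5   6   7   8   9  10  11  12  13  14  15  16  17  18
  0   T   F   F   F   F   F   F   F   F   F   F   F   F   F   F   F   F   F   F
  1   T   F   F   F   F   F   T   F   F   F   F   F   F   F   F   F   F   F   F
  2   T   F   F   F   F   F   T   T   F   F   F   F   F   T   F   F   F   F   F
  3   T   F   F   F   F   T   T   T   F   F   F   T   T   T   F   F   F   F   T
  4   T   F   F   F   F   T   T   T   T   F   F   T   T   T   T   T   F   F   T

8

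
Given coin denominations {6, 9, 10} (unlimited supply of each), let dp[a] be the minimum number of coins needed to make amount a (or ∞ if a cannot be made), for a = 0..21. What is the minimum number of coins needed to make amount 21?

3

 a  0  1  2  3  4  5  6  7  8  9 10 11 12 13 14 15 16 17 18 19 20 21
dp  0  -  -  -  -  -  1  -  -  1  1  -  2  -  -  2  2  -  2  2  2  3
(- denotes ∞ / unreachable)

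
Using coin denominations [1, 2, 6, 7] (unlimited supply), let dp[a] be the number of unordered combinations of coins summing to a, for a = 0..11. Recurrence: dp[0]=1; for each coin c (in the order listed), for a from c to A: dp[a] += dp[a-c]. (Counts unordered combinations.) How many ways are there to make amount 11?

12

after  coin     0     1     2     3     4     5     6     7     8     9    10    11
          1     1     1     1     1     1     1     1     1     1     1     1     1
          2     1     1     2     2     3     3     4     4     5     5     6     6
          6     1     1     2     2     3     3     5     5     7     7     9     9
          7     1     1     2     2     3     3     5     6     8     9    11    12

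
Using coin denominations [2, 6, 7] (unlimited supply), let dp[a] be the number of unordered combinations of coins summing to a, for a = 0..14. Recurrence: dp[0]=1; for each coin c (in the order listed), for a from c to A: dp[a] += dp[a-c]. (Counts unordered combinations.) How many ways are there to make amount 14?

4

after  coin     0     1     2     3     4     5     6     7     8     9    10    11    12    13    14
          2     1     0     1     0     1     0     1     0     1     0     1     0     1     0     1
          6     1     0     1     0     1     0     2     0     2     0     2     0     3     0     3
          7     1     0     1     0     1     0     2     1     2     1     2     1     3     2     4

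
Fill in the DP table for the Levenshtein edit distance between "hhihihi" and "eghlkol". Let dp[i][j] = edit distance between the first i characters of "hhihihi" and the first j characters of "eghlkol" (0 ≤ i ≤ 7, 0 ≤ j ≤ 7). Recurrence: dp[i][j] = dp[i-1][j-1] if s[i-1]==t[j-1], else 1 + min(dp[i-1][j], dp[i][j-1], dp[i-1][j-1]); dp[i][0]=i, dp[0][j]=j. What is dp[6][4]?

   ''  e  g  h  l  k  o  l
''  0  1  2  3  4  5  6  7
 h  1  1  2  2  3  4  5  6
 h  2  2  2  2  3  4  5  6
 i  3  3  3  3  3  4  5  6
 h  4  4  4  3  4  4  5  6
 i  5  5  5  4  4  5  5  6
 h  6  6  6  5  5  5  6  6
 i  7  7  7  6  6  6  6  7

5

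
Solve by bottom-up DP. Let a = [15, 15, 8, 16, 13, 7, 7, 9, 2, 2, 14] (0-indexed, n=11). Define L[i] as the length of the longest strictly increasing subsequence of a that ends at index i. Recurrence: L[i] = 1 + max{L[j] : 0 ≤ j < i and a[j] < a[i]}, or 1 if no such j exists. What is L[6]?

1

   i    0    1    2    3    4    5    6    7    8    9   10
a[i]   15   15    8   16   13    7    7    9    2    2   14
L[i]    1    1    1    2    2    1    1    2    1    1    3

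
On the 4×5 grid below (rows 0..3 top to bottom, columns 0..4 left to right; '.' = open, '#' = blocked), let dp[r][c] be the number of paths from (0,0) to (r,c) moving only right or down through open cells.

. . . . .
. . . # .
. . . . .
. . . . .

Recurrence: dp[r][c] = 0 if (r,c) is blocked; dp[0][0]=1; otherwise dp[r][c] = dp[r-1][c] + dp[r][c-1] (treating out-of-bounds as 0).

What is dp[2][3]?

r\c   0   1   2   3   4
  0   1   1   1   1   1
  1   1   2   3   0   1
  2   1   3   6   6   7
  3   1   4  10  16  23

6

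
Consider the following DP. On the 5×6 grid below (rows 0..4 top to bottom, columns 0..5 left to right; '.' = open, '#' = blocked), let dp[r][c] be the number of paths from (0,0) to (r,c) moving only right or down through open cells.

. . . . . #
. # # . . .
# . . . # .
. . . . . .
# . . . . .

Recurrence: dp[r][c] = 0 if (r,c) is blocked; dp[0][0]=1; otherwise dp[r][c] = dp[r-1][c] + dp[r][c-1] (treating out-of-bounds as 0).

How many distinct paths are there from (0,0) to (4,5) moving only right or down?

r\c   0   1   2   3   4   5
  0   1   1   1   1   1   0
  1   1   0   0   1   2   2
  2   0   0   0   1   0   2
  3   0   0   0   1   1   3
  4   0   0   0   1   2   5

5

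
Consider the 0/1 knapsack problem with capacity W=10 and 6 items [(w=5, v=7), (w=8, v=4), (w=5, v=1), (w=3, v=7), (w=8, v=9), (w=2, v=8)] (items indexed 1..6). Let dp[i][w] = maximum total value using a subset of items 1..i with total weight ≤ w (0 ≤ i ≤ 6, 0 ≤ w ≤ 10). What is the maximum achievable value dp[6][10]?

22

i\w   0   1   2   3   4   5   6   7   8   9  10
  0   0   0   0   0   0   0   0   0   0   0   0
  1   0   0   0   0   0   7   7   7   7   7   7
  2   0   0   0   0   0   7   7   7   7   7   7
  3   0   0   0   0   0   7   7   7   7   7   8
  4   0   0   0   7   7   7   7   7  14  14  14
  5   0   0   0   7   7   7   7   7  14  14  14
  6   0   0   8   8   8  15  15  15  15  15  22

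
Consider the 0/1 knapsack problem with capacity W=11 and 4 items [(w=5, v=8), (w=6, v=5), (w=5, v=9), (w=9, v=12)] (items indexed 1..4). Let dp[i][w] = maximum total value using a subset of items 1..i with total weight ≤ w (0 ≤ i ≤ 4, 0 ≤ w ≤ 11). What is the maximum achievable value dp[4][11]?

17

i\w   0   1   2   3   4   5   6   7   8   9  10  11
  0   0   0   0   0   0   0   0   0   0   0   0   0
  1   0   0   0   0   0   8   8   8   8   8   8   8
  2   0   0   0   0   0   8   8   8   8   8   8  13
  3   0   0   0   0   0   9   9   9   9   9  17  17
  4   0   0   0   0   0   9   9   9   9  12  17  17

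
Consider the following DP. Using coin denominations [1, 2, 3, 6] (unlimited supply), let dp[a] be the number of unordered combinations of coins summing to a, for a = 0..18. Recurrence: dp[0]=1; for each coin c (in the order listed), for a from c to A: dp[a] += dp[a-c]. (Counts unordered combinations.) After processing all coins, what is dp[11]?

after  coin     0     1     2     3     4     5     6     7     8     9    10    11    12    13    14    15    16    17    18
          1     1     1     1     1     1     1     1     1     1     1     1     1     1     1     1     1     1     1     1
          2     1     1     2     2     3     3     4     4     5     5     6     6     7     7     8     8     9     9    10
          3     1     1     2     3     4     5     7     8    10    12    14    16    19    21    24    27    30    33    37
          6     1     1     2     3     4     5     8     9    12    15    18    21    27    30    36    42    48    54    64

21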